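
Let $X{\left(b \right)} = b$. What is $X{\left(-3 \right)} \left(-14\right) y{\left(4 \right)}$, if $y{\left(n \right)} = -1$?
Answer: $-42$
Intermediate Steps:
$X{\left(-3 \right)} \left(-14\right) y{\left(4 \right)} = \left(-3\right) \left(-14\right) \left(-1\right) = 42 \left(-1\right) = -42$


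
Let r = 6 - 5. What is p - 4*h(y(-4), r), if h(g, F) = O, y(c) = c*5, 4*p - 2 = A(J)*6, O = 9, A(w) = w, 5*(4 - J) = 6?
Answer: -313/10 ≈ -31.300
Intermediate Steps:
J = 14/5 (J = 4 - 1/5*6 = 4 - 6/5 = 14/5 ≈ 2.8000)
p = 47/10 (p = 1/2 + ((14/5)*6)/4 = 1/2 + (1/4)*(84/5) = 1/2 + 21/5 = 47/10 ≈ 4.7000)
r = 1
y(c) = 5*c
h(g, F) = 9
p - 4*h(y(-4), r) = 47/10 - 4*9 = 47/10 - 36 = -313/10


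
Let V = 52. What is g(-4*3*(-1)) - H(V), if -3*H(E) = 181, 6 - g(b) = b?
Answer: 163/3 ≈ 54.333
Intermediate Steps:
g(b) = 6 - b
H(E) = -181/3 (H(E) = -1/3*181 = -181/3)
g(-4*3*(-1)) - H(V) = (6 - (-4*3)*(-1)) - 1*(-181/3) = (6 - (-12)*(-1)) + 181/3 = (6 - 1*12) + 181/3 = (6 - 12) + 181/3 = -6 + 181/3 = 163/3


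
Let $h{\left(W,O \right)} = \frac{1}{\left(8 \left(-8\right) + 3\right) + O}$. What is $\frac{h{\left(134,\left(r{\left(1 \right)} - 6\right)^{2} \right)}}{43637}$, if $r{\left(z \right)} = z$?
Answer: $- \frac{1}{1570932} \approx -6.3656 \cdot 10^{-7}$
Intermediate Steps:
$h{\left(W,O \right)} = \frac{1}{-61 + O}$ ($h{\left(W,O \right)} = \frac{1}{\left(-64 + 3\right) + O} = \frac{1}{-61 + O}$)
$\frac{h{\left(134,\left(r{\left(1 \right)} - 6\right)^{2} \right)}}{43637} = \frac{1}{\left(-61 + \left(1 - 6\right)^{2}\right) 43637} = \frac{1}{-61 + \left(-5\right)^{2}} \cdot \frac{1}{43637} = \frac{1}{-61 + 25} \cdot \frac{1}{43637} = \frac{1}{-36} \cdot \frac{1}{43637} = \left(- \frac{1}{36}\right) \frac{1}{43637} = - \frac{1}{1570932}$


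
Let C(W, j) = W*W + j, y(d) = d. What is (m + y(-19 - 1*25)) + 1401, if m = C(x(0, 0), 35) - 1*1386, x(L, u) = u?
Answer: 6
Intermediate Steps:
C(W, j) = j + W² (C(W, j) = W² + j = j + W²)
m = -1351 (m = (35 + 0²) - 1*1386 = (35 + 0) - 1386 = 35 - 1386 = -1351)
(m + y(-19 - 1*25)) + 1401 = (-1351 + (-19 - 1*25)) + 1401 = (-1351 + (-19 - 25)) + 1401 = (-1351 - 44) + 1401 = -1395 + 1401 = 6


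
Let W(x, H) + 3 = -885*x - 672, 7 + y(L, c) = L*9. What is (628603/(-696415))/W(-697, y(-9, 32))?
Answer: -628603/429110030550 ≈ -1.4649e-6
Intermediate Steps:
y(L, c) = -7 + 9*L (y(L, c) = -7 + L*9 = -7 + 9*L)
W(x, H) = -675 - 885*x (W(x, H) = -3 + (-885*x - 672) = -3 + (-672 - 885*x) = -675 - 885*x)
(628603/(-696415))/W(-697, y(-9, 32)) = (628603/(-696415))/(-675 - 885*(-697)) = (628603*(-1/696415))/(-675 + 616845) = -628603/696415/616170 = -628603/696415*1/616170 = -628603/429110030550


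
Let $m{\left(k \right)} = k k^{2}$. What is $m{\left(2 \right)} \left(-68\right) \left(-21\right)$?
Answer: $11424$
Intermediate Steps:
$m{\left(k \right)} = k^{3}$
$m{\left(2 \right)} \left(-68\right) \left(-21\right) = 2^{3} \left(-68\right) \left(-21\right) = 8 \left(-68\right) \left(-21\right) = \left(-544\right) \left(-21\right) = 11424$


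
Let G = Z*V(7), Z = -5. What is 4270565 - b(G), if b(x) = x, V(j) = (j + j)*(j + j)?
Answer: 4271545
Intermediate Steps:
V(j) = 4*j**2 (V(j) = (2*j)*(2*j) = 4*j**2)
G = -980 (G = -20*7**2 = -20*49 = -5*196 = -980)
4270565 - b(G) = 4270565 - 1*(-980) = 4270565 + 980 = 4271545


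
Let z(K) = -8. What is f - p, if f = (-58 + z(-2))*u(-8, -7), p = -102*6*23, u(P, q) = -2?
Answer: 14208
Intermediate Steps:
p = -14076 (p = -34*18*23 = -612*23 = -14076)
f = 132 (f = (-58 - 8)*(-2) = -66*(-2) = 132)
f - p = 132 - 1*(-14076) = 132 + 14076 = 14208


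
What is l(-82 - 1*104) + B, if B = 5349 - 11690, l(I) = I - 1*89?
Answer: -6616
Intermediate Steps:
l(I) = -89 + I (l(I) = I - 89 = -89 + I)
B = -6341
l(-82 - 1*104) + B = (-89 + (-82 - 1*104)) - 6341 = (-89 + (-82 - 104)) - 6341 = (-89 - 186) - 6341 = -275 - 6341 = -6616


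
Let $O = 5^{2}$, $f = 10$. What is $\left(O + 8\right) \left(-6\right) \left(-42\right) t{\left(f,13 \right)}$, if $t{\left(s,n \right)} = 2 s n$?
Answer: $2162160$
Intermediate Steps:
$t{\left(s,n \right)} = 2 n s$
$O = 25$
$\left(O + 8\right) \left(-6\right) \left(-42\right) t{\left(f,13 \right)} = \left(25 + 8\right) \left(-6\right) \left(-42\right) 2 \cdot 13 \cdot 10 = 33 \left(-6\right) \left(-42\right) 260 = \left(-198\right) \left(-42\right) 260 = 8316 \cdot 260 = 2162160$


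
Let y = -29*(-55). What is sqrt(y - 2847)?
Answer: 2*I*sqrt(313) ≈ 35.384*I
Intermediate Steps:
y = 1595
sqrt(y - 2847) = sqrt(1595 - 2847) = sqrt(-1252) = 2*I*sqrt(313)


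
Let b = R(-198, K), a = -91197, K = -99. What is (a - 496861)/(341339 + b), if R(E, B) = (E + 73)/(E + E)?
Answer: -232870968/135170369 ≈ -1.7228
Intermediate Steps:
R(E, B) = (73 + E)/(2*E) (R(E, B) = (73 + E)/((2*E)) = (73 + E)*(1/(2*E)) = (73 + E)/(2*E))
b = 125/396 (b = (1/2)*(73 - 198)/(-198) = (1/2)*(-1/198)*(-125) = 125/396 ≈ 0.31566)
(a - 496861)/(341339 + b) = (-91197 - 496861)/(341339 + 125/396) = -588058/135170369/396 = -588058*396/135170369 = -232870968/135170369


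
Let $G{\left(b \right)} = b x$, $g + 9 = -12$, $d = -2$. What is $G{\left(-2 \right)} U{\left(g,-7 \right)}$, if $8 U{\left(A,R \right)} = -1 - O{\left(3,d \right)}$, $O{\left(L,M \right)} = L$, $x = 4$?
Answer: $4$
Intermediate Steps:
$g = -21$ ($g = -9 - 12 = -21$)
$U{\left(A,R \right)} = - \frac{1}{2}$ ($U{\left(A,R \right)} = \frac{-1 - 3}{8} = \frac{1}{8} \left(-4\right) = - \frac{1}{2}$)
$G{\left(b \right)} = 4 b$ ($G{\left(b \right)} = b 4 = 4 b$)
$G{\left(-2 \right)} U{\left(g,-7 \right)} = 4 \left(-2\right) \left(- \frac{1}{2}\right) = \left(-8\right) \left(- \frac{1}{2}\right) = 4$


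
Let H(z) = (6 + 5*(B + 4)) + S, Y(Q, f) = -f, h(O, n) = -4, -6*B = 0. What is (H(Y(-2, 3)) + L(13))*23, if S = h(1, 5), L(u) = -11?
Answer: 253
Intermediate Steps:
B = 0 (B = -1/6*0 = 0)
S = -4
H(z) = 22 (H(z) = (6 + 5*(0 + 4)) - 4 = (6 + 5*4) - 4 = (6 + 20) - 4 = 26 - 4 = 22)
(H(Y(-2, 3)) + L(13))*23 = (22 - 11)*23 = 11*23 = 253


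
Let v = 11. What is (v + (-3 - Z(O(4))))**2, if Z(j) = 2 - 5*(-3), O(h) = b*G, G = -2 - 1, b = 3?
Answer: 81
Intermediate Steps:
G = -3
O(h) = -9 (O(h) = 3*(-3) = -9)
Z(j) = 17 (Z(j) = 2 + 15 = 17)
(v + (-3 - Z(O(4))))**2 = (11 + (-3 - 1*17))**2 = (11 + (-3 - 17))**2 = (11 - 20)**2 = (-9)**2 = 81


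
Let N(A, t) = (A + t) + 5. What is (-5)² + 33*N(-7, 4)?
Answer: 91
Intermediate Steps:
N(A, t) = 5 + A + t
(-5)² + 33*N(-7, 4) = (-5)² + 33*(5 - 7 + 4) = 25 + 33*2 = 25 + 66 = 91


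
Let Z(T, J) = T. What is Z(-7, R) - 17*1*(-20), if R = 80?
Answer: 333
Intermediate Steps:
Z(-7, R) - 17*1*(-20) = -7 - 17*1*(-20) = -7 - 17*(-20) = -7 + 340 = 333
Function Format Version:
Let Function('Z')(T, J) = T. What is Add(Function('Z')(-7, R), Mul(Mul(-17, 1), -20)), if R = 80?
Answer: 333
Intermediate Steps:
Add(Function('Z')(-7, R), Mul(Mul(-17, 1), -20)) = Add(-7, Mul(Mul(-17, 1), -20)) = Add(-7, Mul(-17, -20)) = Add(-7, 340) = 333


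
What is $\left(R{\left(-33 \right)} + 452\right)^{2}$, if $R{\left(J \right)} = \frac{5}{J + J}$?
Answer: $\frac{889649929}{4356} \approx 2.0424 \cdot 10^{5}$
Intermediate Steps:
$R{\left(J \right)} = \frac{5}{2 J}$
$\left(R{\left(-33 \right)} + 452\right)^{2} = \left(\frac{5}{2 \left(-33\right)} + 452\right)^{2} = \left(\frac{5}{2} \left(- \frac{1}{33}\right) + 452\right)^{2} = \left(- \frac{5}{66} + 452\right)^{2} = \left(\frac{29827}{66}\right)^{2} = \frac{889649929}{4356}$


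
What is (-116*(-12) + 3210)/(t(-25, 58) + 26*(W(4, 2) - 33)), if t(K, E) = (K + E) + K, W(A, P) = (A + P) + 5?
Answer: -767/94 ≈ -8.1596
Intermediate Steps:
W(A, P) = 5 + A + P
t(K, E) = E + 2*K (t(K, E) = (E + K) + K = E + 2*K)
(-116*(-12) + 3210)/(t(-25, 58) + 26*(W(4, 2) - 33)) = (-116*(-12) + 3210)/((58 + 2*(-25)) + 26*((5 + 4 + 2) - 33)) = (1392 + 3210)/((58 - 50) + 26*(11 - 33)) = 4602/(8 + 26*(-22)) = 4602/(8 - 572) = 4602/(-564) = 4602*(-1/564) = -767/94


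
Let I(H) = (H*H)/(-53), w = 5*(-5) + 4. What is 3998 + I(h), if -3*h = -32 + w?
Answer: 35929/9 ≈ 3992.1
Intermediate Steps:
w = -21 (w = -25 + 4 = -21)
h = 53/3 (h = -(-32 - 21)/3 = -⅓*(-53) = 53/3 ≈ 17.667)
I(H) = -H²/53 (I(H) = H²*(-1/53) = -H²/53)
3998 + I(h) = 3998 - (53/3)²/53 = 3998 - 1/53*2809/9 = 3998 - 53/9 = 35929/9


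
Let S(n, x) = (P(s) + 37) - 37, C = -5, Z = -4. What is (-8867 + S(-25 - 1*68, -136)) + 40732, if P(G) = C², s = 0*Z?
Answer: 31890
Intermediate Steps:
s = 0 (s = 0*(-4) = 0)
P(G) = 25 (P(G) = (-5)² = 25)
S(n, x) = 25 (S(n, x) = (25 + 37) - 37 = 62 - 37 = 25)
(-8867 + S(-25 - 1*68, -136)) + 40732 = (-8867 + 25) + 40732 = -8842 + 40732 = 31890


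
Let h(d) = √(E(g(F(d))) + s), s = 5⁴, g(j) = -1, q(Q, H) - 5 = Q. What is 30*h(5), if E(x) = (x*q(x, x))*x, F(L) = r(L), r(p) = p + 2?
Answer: 30*√629 ≈ 752.40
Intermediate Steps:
q(Q, H) = 5 + Q
r(p) = 2 + p
F(L) = 2 + L
s = 625
E(x) = x²*(5 + x) (E(x) = (x*(5 + x))*x = x²*(5 + x))
h(d) = √629 (h(d) = √((-1)²*(5 - 1) + 625) = √(1*4 + 625) = √(4 + 625) = √629)
30*h(5) = 30*√629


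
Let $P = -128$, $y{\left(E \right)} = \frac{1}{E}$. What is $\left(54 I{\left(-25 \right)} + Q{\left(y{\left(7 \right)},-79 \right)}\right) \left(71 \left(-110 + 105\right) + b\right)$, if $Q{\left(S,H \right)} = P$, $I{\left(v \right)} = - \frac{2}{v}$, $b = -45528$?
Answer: $\frac{141870236}{25} \approx 5.6748 \cdot 10^{6}$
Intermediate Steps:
$Q{\left(S,H \right)} = -128$
$\left(54 I{\left(-25 \right)} + Q{\left(y{\left(7 \right)},-79 \right)}\right) \left(71 \left(-110 + 105\right) + b\right) = \left(54 \left(- \frac{2}{-25}\right) - 128\right) \left(71 \left(-110 + 105\right) - 45528\right) = \left(54 \left(\left(-2\right) \left(- \frac{1}{25}\right)\right) - 128\right) \left(71 \left(-5\right) - 45528\right) = \left(54 \cdot \frac{2}{25} - 128\right) \left(-355 - 45528\right) = \left(\frac{108}{25} - 128\right) \left(-45883\right) = \left(- \frac{3092}{25}\right) \left(-45883\right) = \frac{141870236}{25}$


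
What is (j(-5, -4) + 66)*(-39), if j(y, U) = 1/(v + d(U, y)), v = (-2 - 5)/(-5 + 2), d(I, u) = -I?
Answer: -49023/19 ≈ -2580.2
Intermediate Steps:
v = 7/3 (v = -7/(-3) = -7*(-⅓) = 7/3 ≈ 2.3333)
j(y, U) = 1/(7/3 - U)
(j(-5, -4) + 66)*(-39) = (-3/(-7 + 3*(-4)) + 66)*(-39) = (-3/(-7 - 12) + 66)*(-39) = (-3/(-19) + 66)*(-39) = (-3*(-1/19) + 66)*(-39) = (3/19 + 66)*(-39) = (1257/19)*(-39) = -49023/19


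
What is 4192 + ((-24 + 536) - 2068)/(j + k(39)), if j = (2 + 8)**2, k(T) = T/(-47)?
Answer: 19465780/4661 ≈ 4176.3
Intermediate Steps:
k(T) = -T/47
j = 100 (j = 10**2 = 100)
4192 + ((-24 + 536) - 2068)/(j + k(39)) = 4192 + ((-24 + 536) - 2068)/(100 - 1/47*39) = 4192 + (512 - 2068)/(100 - 39/47) = 4192 - 1556/4661/47 = 4192 - 1556*47/4661 = 4192 - 73132/4661 = 19465780/4661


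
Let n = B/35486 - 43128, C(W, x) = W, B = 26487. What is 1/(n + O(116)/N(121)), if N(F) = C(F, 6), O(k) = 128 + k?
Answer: -390346/16833763787 ≈ -2.3188e-5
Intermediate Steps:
N(F) = F
n = -1530413721/35486 (n = 26487/35486 - 43128 = -1530413721/35486 ≈ -43127.)
1/(n + O(116)/N(121)) = 1/(-1530413721/35486 + (128 + 116)/121) = 1/(-1530413721/35486 + 244*(1/121)) = 1/(-1530413721/35486 + 244/121) = 1/(-16833763787/390346) = -390346/16833763787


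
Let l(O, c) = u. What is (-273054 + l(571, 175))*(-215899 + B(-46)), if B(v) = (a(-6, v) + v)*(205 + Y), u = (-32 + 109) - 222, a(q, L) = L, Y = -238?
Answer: 58153958737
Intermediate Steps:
u = -145 (u = 77 - 222 = -145)
B(v) = -66*v (B(v) = (v + v)*(205 - 238) = (2*v)*(-33) = -66*v)
l(O, c) = -145
(-273054 + l(571, 175))*(-215899 + B(-46)) = (-273054 - 145)*(-215899 - 66*(-46)) = -273199*(-215899 + 3036) = -273199*(-212863) = 58153958737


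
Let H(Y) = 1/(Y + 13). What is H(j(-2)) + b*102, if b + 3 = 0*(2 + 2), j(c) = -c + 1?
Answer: -4895/16 ≈ -305.94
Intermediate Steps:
j(c) = 1 - c
b = -3 (b = -3 + 0*(2 + 2) = -3 + 0*4 = -3 + 0 = -3)
H(Y) = 1/(13 + Y)
H(j(-2)) + b*102 = 1/(13 + (1 - 1*(-2))) - 3*102 = 1/(13 + (1 + 2)) - 306 = 1/(13 + 3) - 306 = 1/16 - 306 = -4895/16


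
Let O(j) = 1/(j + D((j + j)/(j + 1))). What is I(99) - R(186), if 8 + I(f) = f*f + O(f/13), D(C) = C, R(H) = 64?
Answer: 66459527/6831 ≈ 9729.1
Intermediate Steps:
O(j) = 1/(j + 2*j/(1 + j)) (O(j) = 1/(j + (j + j)/(j + 1)) = 1/(j + (2*j)/(1 + j)) = 1/(j + 2*j/(1 + j)))
I(f) = -8 + f² + 13*(1 + f/13)/(f*(3 + f/13)) (I(f) = -8 + (f*f + (1 + f/13)/(((f/13))*(3 + f/13))) = -8 + (f² + (1 + f*(1/13))/(((f*(1/13)))*(3 + f*(1/13)))) = -8 + (f² + (1 + f/13)/(((f/13))*(3 + f/13))) = -8 + (f² + (13/f)*(1 + f/13)/(3 + f/13)) = -8 + (f² + 13*(1 + f/13)/(f*(3 + f/13))) = -8 + f² + 13*(1 + f/13)/(f*(3 + f/13)))
I(99) - R(186) = (169 + 13*99 + 99*(-8 + 99²)*(39 + 99))/(99*(39 + 99)) - 1*64 = (1/99)*(169 + 1287 + 99*(-8 + 9801)*138)/138 - 64 = (1/99)*(1/138)*(169 + 1287 + 99*9793*138) - 64 = (1/99)*(1/138)*(169 + 1287 + 133791966) - 64 = (1/99)*(1/138)*133793422 - 64 = 66896711/6831 - 64 = 66459527/6831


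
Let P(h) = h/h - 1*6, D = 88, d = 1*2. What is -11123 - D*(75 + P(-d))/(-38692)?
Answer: -107591239/9673 ≈ -11123.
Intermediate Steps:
d = 2
P(h) = -5 (P(h) = 1 - 6 = -5)
-11123 - D*(75 + P(-d))/(-38692) = -11123 - 88*(75 - 5)/(-38692) = -11123 - 88*70*(-1)/38692 = -11123 - 6160*(-1)/38692 = -11123 - 1*(-1540/9673) = -11123 + 1540/9673 = -107591239/9673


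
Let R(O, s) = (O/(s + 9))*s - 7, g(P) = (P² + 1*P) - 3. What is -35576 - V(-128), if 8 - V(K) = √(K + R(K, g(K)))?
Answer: -35584 + I*√17383077887/8131 ≈ -35584.0 + 16.215*I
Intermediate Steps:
g(P) = -3 + P + P² (g(P) = (P² + P) - 3 = (P + P²) - 3 = -3 + P + P²)
R(O, s) = -7 + O*s/(9 + s) (R(O, s) = (O/(9 + s))*s - 7 = O*s/(9 + s) - 7 = -7 + O*s/(9 + s))
V(K) = 8 - √(K + (-42 - 7*K - 7*K² + K*(-3 + K + K²))/(6 + K + K²)) (V(K) = 8 - √(K + (-63 - 7*(-3 + K + K²) + K*(-3 + K + K²))/(9 + (-3 + K + K²))) = 8 - √(K + (-63 + (21 - 7*K - 7*K²) + K*(-3 + K + K²))/(6 + K + K²)) = 8 - √(K + (-42 - 7*K - 7*K² + K*(-3 + K + K²))/(6 + K + K²)))
-35576 - V(-128) = -35576 - (8 - √(-(42 - 2*(-128)³ + 4*(-128) + 5*(-128)²)/(6 - 128 + (-128)²))) = -35576 - (8 - √(-(42 - 2*(-2097152) - 512 + 5*16384)/(6 - 128 + 16384))) = -35576 - (8 - √(-1*(42 + 4194304 - 512 + 81920)/16262)) = -35576 - (8 - √(-1*1/16262*4275754)) = -35576 - (8 - √(-2137877/8131)) = -35576 - (8 - I*√17383077887/8131) = -35576 + (-8 + I*√17383077887/8131) = -35584 + I*√17383077887/8131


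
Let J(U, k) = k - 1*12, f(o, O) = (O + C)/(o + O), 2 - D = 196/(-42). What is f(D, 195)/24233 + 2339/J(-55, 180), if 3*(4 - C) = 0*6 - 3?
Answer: 6858419587/492608424 ≈ 13.923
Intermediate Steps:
C = 5 (C = 4 - (0*6 - 3)/3 = 4 - (0 - 3)/3 = 4 - ⅓*(-3) = 4 + 1 = 5)
D = 20/3 (D = 2 - 196/(-42) = 2 - 196*(-1)/42 = 2 - 1*(-14/3) = 2 + 14/3 = 20/3 ≈ 6.6667)
f(o, O) = (5 + O)/(O + o) (f(o, O) = (O + 5)/(o + O) = (5 + O)/(O + o))
J(U, k) = -12 + k (J(U, k) = k - 12 = -12 + k)
f(D, 195)/24233 + 2339/J(-55, 180) = ((5 + 195)/(195 + 20/3))/24233 + 2339/(-12 + 180) = (200/(605/3))*(1/24233) + 2339/168 = ((3/605)*200)*(1/24233) + 2339*(1/168) = (120/121)*(1/24233) + 2339/168 = 120/2932193 + 2339/168 = 6858419587/492608424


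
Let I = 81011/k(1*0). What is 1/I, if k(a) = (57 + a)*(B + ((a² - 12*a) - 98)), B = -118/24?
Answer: -23465/324044 ≈ -0.072413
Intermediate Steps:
B = -59/12 (B = -118*1/24 = -59/12 ≈ -4.9167)
k(a) = (57 + a)*(-1235/12 + a² - 12*a) (k(a) = (57 + a)*(-59/12 + ((a² - 12*a) - 98)) = (57 + a)*(-59/12 + (-98 + a² - 12*a)) = (57 + a)*(-1235/12 + a² - 12*a))
I = -324044/23465 (I = 81011/(-23465/4 + (1*0)³ + 45*(1*0)² - 9443*0/12) = 81011/(-23465/4 + 0³ + 45*0² - 9443/12*0) = 81011/(-23465/4 + 0 + 45*0 + 0) = 81011/(-23465/4 + 0 + 0 + 0) = 81011/(-23465/4) = 81011*(-4/23465) = -324044/23465 ≈ -13.810)
1/I = 1/(-324044/23465) = -23465/324044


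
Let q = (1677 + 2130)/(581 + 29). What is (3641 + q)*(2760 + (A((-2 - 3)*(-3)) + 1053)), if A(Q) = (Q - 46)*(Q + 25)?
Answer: 5724454141/610 ≈ 9.3844e+6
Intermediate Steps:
q = 3807/610 ≈ 6.2410
A(Q) = (-46 + Q)*(25 + Q)
(3641 + q)*(2760 + (A((-2 - 3)*(-3)) + 1053)) = (3641 + 3807/610)*(2760 + ((-1150 + ((-2 - 3)*(-3))² - 21*(-2 - 3)*(-3)) + 1053)) = 2224817*(2760 + ((-1150 + (-5*(-3))² - (-105)*(-3)) + 1053))/610 = 2224817*(2760 + ((-1150 + 15² - 21*15) + 1053))/610 = 2224817*(2760 + ((-1150 + 225 - 315) + 1053))/610 = 2224817*(2760 + (-1240 + 1053))/610 = 2224817*(2760 - 187)/610 = (2224817/610)*2573 = 5724454141/610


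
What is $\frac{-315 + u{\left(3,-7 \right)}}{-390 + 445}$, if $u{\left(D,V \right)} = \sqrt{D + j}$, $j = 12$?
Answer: $- \frac{63}{11} + \frac{\sqrt{15}}{55} \approx -5.6569$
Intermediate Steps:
$u{\left(D,V \right)} = \sqrt{12 + D}$ ($u{\left(D,V \right)} = \sqrt{D + 12} = \sqrt{12 + D}$)
$\frac{-315 + u{\left(3,-7 \right)}}{-390 + 445} = \frac{-315 + \sqrt{12 + 3}}{-390 + 445} = \frac{-315 + \sqrt{15}}{55} = \left(-315 + \sqrt{15}\right) \frac{1}{55} = - \frac{63}{11} + \frac{\sqrt{15}}{55}$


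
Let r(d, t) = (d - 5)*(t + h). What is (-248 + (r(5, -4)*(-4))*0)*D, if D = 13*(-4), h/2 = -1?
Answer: 12896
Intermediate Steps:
h = -2 (h = 2*(-1) = -2)
D = -52
r(d, t) = (-5 + d)*(-2 + t) (r(d, t) = (d - 5)*(t - 2) = (-5 + d)*(-2 + t))
(-248 + (r(5, -4)*(-4))*0)*D = (-248 + ((10 - 5*(-4) - 2*5 + 5*(-4))*(-4))*0)*(-52) = (-248 + ((10 + 20 - 10 - 20)*(-4))*0)*(-52) = (-248 + (0*(-4))*0)*(-52) = (-248 + 0*0)*(-52) = (-248 + 0)*(-52) = -248*(-52) = 12896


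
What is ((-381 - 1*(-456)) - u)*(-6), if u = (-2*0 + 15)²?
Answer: 900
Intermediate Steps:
u = 225 (u = (0 + 15)² = 15² = 225)
((-381 - 1*(-456)) - u)*(-6) = ((-381 - 1*(-456)) - 1*225)*(-6) = ((-381 + 456) - 225)*(-6) = (75 - 225)*(-6) = -150*(-6) = 900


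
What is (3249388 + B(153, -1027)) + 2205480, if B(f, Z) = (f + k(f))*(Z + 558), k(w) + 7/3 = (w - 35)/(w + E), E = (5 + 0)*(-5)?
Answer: 1033684411/192 ≈ 5.3838e+6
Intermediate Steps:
E = -25 (E = 5*(-5) = -25)
k(w) = -7/3 + (-35 + w)/(-25 + w) (k(w) = -7/3 + (w - 35)/(w - 25) = -7/3 + (-35 + w)/(-25 + w))
B(f, Z) = (558 + Z)*(f + 2*(35 - 2*f)/(3*(-25 + f))) (B(f, Z) = (f + 2*(35 - 2*f)/(3*(-25 + f)))*(Z + 558) = (f + 2*(35 - 2*f)/(3*(-25 + f)))*(558 + Z) = (558 + Z)*(f + 2*(35 - 2*f)/(3*(-25 + f))))
(3249388 + B(153, -1027)) + 2205480 = (3249388 + (13020 - 744*153 - 2/3*(-1027)*(-35 + 2*153) + 153*(-25 + 153)*(558 - 1027))/(-25 + 153)) + 2205480 = (3249388 + (13020 - 113832 - 2/3*(-1027)*(-35 + 306) + 153*128*(-469))/128) + 2205480 = (3249388 + (13020 - 113832 - 2/3*(-1027)*271 - 9184896)/128) + 2205480 = (3249388 + (13020 - 113832 + 556634/3 - 9184896)/128) + 2205480 = (3249388 + (1/128)*(-27300490/3)) + 2205480 = (3249388 - 13650245/192) + 2205480 = 610232251/192 + 2205480 = 1033684411/192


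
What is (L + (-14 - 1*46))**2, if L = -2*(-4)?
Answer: 2704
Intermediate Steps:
L = 8
(L + (-14 - 1*46))**2 = (8 + (-14 - 1*46))**2 = (8 + (-14 - 46))**2 = (8 - 60)**2 = (-52)**2 = 2704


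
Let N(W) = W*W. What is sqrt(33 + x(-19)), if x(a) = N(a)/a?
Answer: sqrt(14) ≈ 3.7417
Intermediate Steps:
N(W) = W**2
x(a) = a (x(a) = a**2/a = a)
sqrt(33 + x(-19)) = sqrt(33 - 19) = sqrt(14)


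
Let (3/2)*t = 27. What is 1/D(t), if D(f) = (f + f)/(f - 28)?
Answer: -5/18 ≈ -0.27778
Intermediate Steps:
t = 18 (t = (⅔)*27 = 18)
D(f) = 2*f/(-28 + f) (D(f) = (2*f)/(-28 + f) = 2*f/(-28 + f))
1/D(t) = 1/(2*18/(-28 + 18)) = 1/(2*18/(-10)) = 1/(2*18*(-⅒)) = 1/(-18/5) = -5/18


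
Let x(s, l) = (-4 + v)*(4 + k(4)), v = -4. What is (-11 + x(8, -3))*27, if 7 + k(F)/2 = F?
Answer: 135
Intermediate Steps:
k(F) = -14 + 2*F
x(s, l) = 16 (x(s, l) = (-4 - 4)*(4 + (-14 + 2*4)) = -8*(4 + (-14 + 8)) = -8*(4 - 6) = -8*(-2) = 16)
(-11 + x(8, -3))*27 = (-11 + 16)*27 = 5*27 = 135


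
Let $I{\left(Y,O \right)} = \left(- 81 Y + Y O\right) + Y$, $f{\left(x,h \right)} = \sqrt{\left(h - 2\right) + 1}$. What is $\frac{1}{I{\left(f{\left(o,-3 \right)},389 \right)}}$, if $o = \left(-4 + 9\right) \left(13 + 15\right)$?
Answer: $- \frac{i}{618} \approx - 0.0016181 i$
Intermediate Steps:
$o = 140$ ($o = 5 \cdot 28 = 140$)
$f{\left(x,h \right)} = \sqrt{-1 + h}$ ($f{\left(x,h \right)} = \sqrt{\left(-2 + h\right) + 1} = \sqrt{-1 + h}$)
$I{\left(Y,O \right)} = - 80 Y + O Y$ ($I{\left(Y,O \right)} = \left(- 81 Y + O Y\right) + Y = - 80 Y + O Y$)
$\frac{1}{I{\left(f{\left(o,-3 \right)},389 \right)}} = \frac{1}{\sqrt{-1 - 3} \left(-80 + 389\right)} = \frac{1}{\sqrt{-4} \cdot 309} = \frac{1}{2 i 309} = \frac{1}{618 i} = - \frac{i}{618}$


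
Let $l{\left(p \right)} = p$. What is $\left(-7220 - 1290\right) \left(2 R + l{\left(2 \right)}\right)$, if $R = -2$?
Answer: $17020$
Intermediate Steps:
$\left(-7220 - 1290\right) \left(2 R + l{\left(2 \right)}\right) = \left(-7220 - 1290\right) \left(2 \left(-2\right) + 2\right) = - 8510 \left(-4 + 2\right) = \left(-8510\right) \left(-2\right) = 17020$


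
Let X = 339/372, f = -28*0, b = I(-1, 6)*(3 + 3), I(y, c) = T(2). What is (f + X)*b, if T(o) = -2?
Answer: -339/31 ≈ -10.935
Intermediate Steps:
I(y, c) = -2
b = -12 (b = -2*(3 + 3) = -2*6 = -12)
f = 0
X = 113/124 (X = 339*(1/372) = 113/124 ≈ 0.91129)
(f + X)*b = (0 + 113/124)*(-12) = (113/124)*(-12) = -339/31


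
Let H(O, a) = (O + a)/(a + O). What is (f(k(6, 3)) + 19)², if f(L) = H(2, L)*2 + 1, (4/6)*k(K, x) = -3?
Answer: 484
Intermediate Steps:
k(K, x) = -9/2 (k(K, x) = (3/2)*(-3) = -9/2)
H(O, a) = 1 (H(O, a) = (O + a)/(O + a) = 1)
f(L) = 3 (f(L) = 1*2 + 1 = 2 + 1 = 3)
(f(k(6, 3)) + 19)² = (3 + 19)² = 22² = 484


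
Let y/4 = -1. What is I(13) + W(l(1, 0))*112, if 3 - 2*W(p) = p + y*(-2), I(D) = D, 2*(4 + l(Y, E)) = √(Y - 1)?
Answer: -43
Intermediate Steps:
l(Y, E) = -4 + √(-1 + Y)/2 (l(Y, E) = -4 + √(Y - 1)/2 = -4 + √(-1 + Y)/2)
y = -4 (y = 4*(-1) = -4)
W(p) = -5/2 - p/2 (W(p) = 3/2 - (p - 4*(-2))/2 = 3/2 - (p + 8)/2 = 3/2 - (8 + p)/2 = 3/2 + (-4 - p/2) = -5/2 - p/2)
I(13) + W(l(1, 0))*112 = 13 + (-5/2 - (-4 + √(-1 + 1)/2)/2)*112 = 13 + (-5/2 - (-4 + √0/2)/2)*112 = 13 + (-5/2 - (-4 + (½)*0)/2)*112 = 13 + (-5/2 - (-4 + 0)/2)*112 = 13 + (-5/2 - ½*(-4))*112 = 13 + (-5/2 + 2)*112 = 13 - ½*112 = 13 - 56 = -43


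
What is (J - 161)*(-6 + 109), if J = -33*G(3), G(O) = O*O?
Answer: -47174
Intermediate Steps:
G(O) = O²
J = -297 (J = -33*3² = -33*9 = -297)
(J - 161)*(-6 + 109) = (-297 - 161)*(-6 + 109) = -458*103 = -47174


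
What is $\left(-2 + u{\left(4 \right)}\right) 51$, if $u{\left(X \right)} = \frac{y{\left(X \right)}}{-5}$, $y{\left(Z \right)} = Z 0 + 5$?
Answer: $-153$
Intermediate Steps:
$y{\left(Z \right)} = 5$ ($y{\left(Z \right)} = 0 + 5 = 5$)
$u{\left(X \right)} = -1$ ($u{\left(X \right)} = \frac{5}{-5} = 5 \left(- \frac{1}{5}\right) = -1$)
$\left(-2 + u{\left(4 \right)}\right) 51 = \left(-2 - 1\right) 51 = \left(-3\right) 51 = -153$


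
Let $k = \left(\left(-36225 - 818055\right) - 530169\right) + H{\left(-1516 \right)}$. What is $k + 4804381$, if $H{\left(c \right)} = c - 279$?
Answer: $3418137$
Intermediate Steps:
$H{\left(c \right)} = -279 + c$ ($H{\left(c \right)} = c - 279 = -279 + c$)
$k = -1386244$ ($k = \left(\left(-36225 - 818055\right) - 530169\right) - 1795 = \left(-854280 - 530169\right) - 1795 = -1384449 - 1795 = -1386244$)
$k + 4804381 = -1386244 + 4804381 = 3418137$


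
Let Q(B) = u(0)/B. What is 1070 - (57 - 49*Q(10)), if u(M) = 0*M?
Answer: 1013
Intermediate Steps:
u(M) = 0
Q(B) = 0 (Q(B) = 0/B = 0)
1070 - (57 - 49*Q(10)) = 1070 - (57 - 49*0) = 1070 - (57 + 0) = 1070 - 1*57 = 1070 - 57 = 1013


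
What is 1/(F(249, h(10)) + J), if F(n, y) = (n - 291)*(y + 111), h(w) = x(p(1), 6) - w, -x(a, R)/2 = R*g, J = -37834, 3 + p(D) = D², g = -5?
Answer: -1/44596 ≈ -2.2424e-5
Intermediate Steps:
p(D) = -3 + D²
x(a, R) = 10*R (x(a, R) = -2*R*(-5) = -(-10)*R = 10*R)
h(w) = 60 - w (h(w) = 10*6 - w = 60 - w)
F(n, y) = (-291 + n)*(111 + y)
1/(F(249, h(10)) + J) = 1/((-32301 - 291*(60 - 1*10) + 111*249 + 249*(60 - 1*10)) - 37834) = 1/((-32301 - 291*(60 - 10) + 27639 + 249*(60 - 10)) - 37834) = 1/((-32301 - 291*50 + 27639 + 249*50) - 37834) = 1/((-32301 - 14550 + 27639 + 12450) - 37834) = 1/(-6762 - 37834) = 1/(-44596) = -1/44596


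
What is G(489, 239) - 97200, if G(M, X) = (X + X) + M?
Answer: -96233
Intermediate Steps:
G(M, X) = M + 2*X (G(M, X) = 2*X + M = M + 2*X)
G(489, 239) - 97200 = (489 + 2*239) - 97200 = (489 + 478) - 97200 = 967 - 97200 = -96233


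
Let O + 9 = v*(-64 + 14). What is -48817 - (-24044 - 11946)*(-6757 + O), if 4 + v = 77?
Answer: -374920657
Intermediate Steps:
v = 73 (v = -4 + 77 = 73)
O = -3659 (O = -9 + 73*(-64 + 14) = -9 + 73*(-50) = -9 - 3650 = -3659)
-48817 - (-24044 - 11946)*(-6757 + O) = -48817 - (-24044 - 11946)*(-6757 - 3659) = -48817 - (-35990)*(-10416) = -48817 - 1*374871840 = -48817 - 374871840 = -374920657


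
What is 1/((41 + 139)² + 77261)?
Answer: 1/109661 ≈ 9.1190e-6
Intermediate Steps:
1/((41 + 139)² + 77261) = 1/(180² + 77261) = 1/(32400 + 77261) = 1/109661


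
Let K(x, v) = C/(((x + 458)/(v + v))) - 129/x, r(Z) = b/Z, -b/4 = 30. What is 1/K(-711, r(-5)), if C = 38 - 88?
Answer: 59961/579679 ≈ 0.10344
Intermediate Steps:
C = -50
b = -120 (b = -4*30 = -120)
r(Z) = -120/Z
K(x, v) = -129/x - 100*v/(458 + x) (K(x, v) = -50*(v + v)/(x + 458) - 129/x = -50*2*v/(458 + x) - 129/x = -100*v/(458 + x) - 129/x = -129/x - 100*v/(458 + x))
1/K(-711, r(-5)) = 1/((-59082 - 129*(-711) - 100*(-120/(-5))*(-711))/((-711)*(458 - 711))) = 1/(-1/711*(-59082 + 91719 - 100*(-120*(-1/5))*(-711))/(-253)) = 1/(-1/711*(-1/253)*(-59082 + 91719 - 100*24*(-711))) = 1/(-1/711*(-1/253)*(-59082 + 91719 + 1706400)) = 1/(-1/711*(-1/253)*1739037) = 1/(579679/59961) = 59961/579679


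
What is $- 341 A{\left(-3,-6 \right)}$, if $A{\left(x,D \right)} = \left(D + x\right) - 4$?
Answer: $4433$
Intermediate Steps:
$A{\left(x,D \right)} = -4 + D + x$
$- 341 A{\left(-3,-6 \right)} = - 341 \left(-4 - 6 - 3\right) = \left(-341\right) \left(-13\right) = 4433$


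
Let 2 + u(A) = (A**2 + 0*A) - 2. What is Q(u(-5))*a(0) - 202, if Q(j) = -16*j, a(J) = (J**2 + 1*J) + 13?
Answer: -4570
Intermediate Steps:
u(A) = -4 + A**2 (u(A) = -2 + ((A**2 + 0*A) - 2) = -2 + ((A**2 + 0) - 2) = -2 + (A**2 - 2) = -2 + (-2 + A**2) = -4 + A**2)
a(J) = 13 + J + J**2 (a(J) = (J**2 + J) + 13 = (J + J**2) + 13 = 13 + J + J**2)
Q(u(-5))*a(0) - 202 = (-16*(-4 + (-5)**2))*(13 + 0 + 0**2) - 202 = (-16*(-4 + 25))*(13 + 0 + 0) - 202 = -16*21*13 - 202 = -336*13 - 202 = -4368 - 202 = -4570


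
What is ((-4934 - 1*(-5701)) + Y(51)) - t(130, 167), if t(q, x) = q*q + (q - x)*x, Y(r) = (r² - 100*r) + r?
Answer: -12402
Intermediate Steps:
Y(r) = r² - 99*r
t(q, x) = q² + x*(q - x)
((-4934 - 1*(-5701)) + Y(51)) - t(130, 167) = ((-4934 - 1*(-5701)) + 51*(-99 + 51)) - (130² - 1*167² + 130*167) = ((-4934 + 5701) + 51*(-48)) - (16900 - 1*27889 + 21710) = (767 - 2448) - (16900 - 27889 + 21710) = -1681 - 1*10721 = -1681 - 10721 = -12402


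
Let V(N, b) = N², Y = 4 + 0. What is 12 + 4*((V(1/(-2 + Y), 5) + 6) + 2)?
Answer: 45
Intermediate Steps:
Y = 4
12 + 4*((V(1/(-2 + Y), 5) + 6) + 2) = 12 + 4*(((1/(-2 + 4))² + 6) + 2) = 12 + 4*(((1/2)² + 6) + 2) = 12 + 4*(((½)² + 6) + 2) = 12 + 4*((¼ + 6) + 2) = 12 + 4*(25/4 + 2) = 12 + 4*(33/4) = 12 + 33 = 45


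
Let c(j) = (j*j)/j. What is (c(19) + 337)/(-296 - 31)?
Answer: -356/327 ≈ -1.0887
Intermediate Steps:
c(j) = j (c(j) = j²/j = j)
(c(19) + 337)/(-296 - 31) = (19 + 337)/(-296 - 31) = 356/(-327) = 356*(-1/327) = -356/327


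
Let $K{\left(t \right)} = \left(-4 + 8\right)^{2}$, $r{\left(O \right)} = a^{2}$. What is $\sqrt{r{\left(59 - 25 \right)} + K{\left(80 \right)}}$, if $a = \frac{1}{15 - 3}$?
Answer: $\frac{\sqrt{2305}}{12} \approx 4.0009$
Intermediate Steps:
$a = \frac{1}{12} \approx 0.083333$
$r{\left(O \right)} = \frac{1}{144}$ ($r{\left(O \right)} = \left(\frac{1}{12}\right)^{2} = \frac{1}{144}$)
$K{\left(t \right)} = 16$ ($K{\left(t \right)} = 4^{2} = 16$)
$\sqrt{r{\left(59 - 25 \right)} + K{\left(80 \right)}} = \sqrt{\frac{1}{144} + 16} = \sqrt{\frac{2305}{144}} = \frac{\sqrt{2305}}{12}$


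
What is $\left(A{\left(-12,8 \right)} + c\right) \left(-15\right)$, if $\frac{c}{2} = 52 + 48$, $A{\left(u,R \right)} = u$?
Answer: $-2820$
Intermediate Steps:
$c = 200$ ($c = 2 \left(52 + 48\right) = 2 \cdot 100 = 200$)
$\left(A{\left(-12,8 \right)} + c\right) \left(-15\right) = \left(-12 + 200\right) \left(-15\right) = 188 \left(-15\right) = -2820$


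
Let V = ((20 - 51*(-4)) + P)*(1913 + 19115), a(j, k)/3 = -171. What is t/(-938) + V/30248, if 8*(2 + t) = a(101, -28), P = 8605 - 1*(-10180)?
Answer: 374940534525/28372624 ≈ 13215.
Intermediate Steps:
a(j, k) = -513 (a(j, k) = 3*(-171) = -513)
P = 18785 (P = 8605 + 10180 = 18785)
t = -529/8 (t = -2 + (⅛)*(-513) = -2 - 513/8 = -529/8 ≈ -66.125)
V = 399721252 (V = ((20 - 51*(-4)) + 18785)*(1913 + 19115) = ((20 + 204) + 18785)*21028 = (224 + 18785)*21028 = 19009*21028 = 399721252)
t/(-938) + V/30248 = -529/8/(-938) + 399721252/30248 = -529/8*(-1/938) + 399721252*(1/30248) = 529/7504 + 99930313/7562 = 374940534525/28372624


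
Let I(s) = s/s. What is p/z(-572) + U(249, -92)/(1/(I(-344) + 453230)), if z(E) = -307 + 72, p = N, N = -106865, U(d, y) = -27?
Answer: -575128766/47 ≈ -1.2237e+7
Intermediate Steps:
I(s) = 1
p = -106865
z(E) = -235
p/z(-572) + U(249, -92)/(1/(I(-344) + 453230)) = -106865/(-235) - 27/(1/(1 + 453230)) = -106865*(-1/235) - 27/(1/453231) = 21373/47 - 27/1/453231 = 21373/47 - 27*453231 = 21373/47 - 12237237 = -575128766/47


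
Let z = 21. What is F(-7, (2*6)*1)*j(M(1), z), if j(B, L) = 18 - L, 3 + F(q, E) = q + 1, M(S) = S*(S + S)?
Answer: 27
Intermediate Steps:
M(S) = 2*S**2 (M(S) = S*(2*S) = 2*S**2)
F(q, E) = -2 + q (F(q, E) = -3 + (q + 1) = -3 + (1 + q) = -2 + q)
F(-7, (2*6)*1)*j(M(1), z) = (-2 - 7)*(18 - 1*21) = -9*(18 - 21) = -9*(-3) = 27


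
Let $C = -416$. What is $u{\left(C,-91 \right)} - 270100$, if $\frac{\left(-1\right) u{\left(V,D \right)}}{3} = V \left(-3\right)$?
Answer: $-273844$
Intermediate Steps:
$u{\left(V,D \right)} = 9 V$ ($u{\left(V,D \right)} = - 3 V \left(-3\right) = - 3 \left(- 3 V\right) = 9 V$)
$u{\left(C,-91 \right)} - 270100 = 9 \left(-416\right) - 270100 = -3744 - 270100 = -273844$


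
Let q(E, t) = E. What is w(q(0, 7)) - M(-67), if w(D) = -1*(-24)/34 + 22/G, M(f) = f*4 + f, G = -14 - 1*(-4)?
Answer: 28348/85 ≈ 333.51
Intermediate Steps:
G = -10 (G = -14 + 4 = -10)
M(f) = 5*f (M(f) = 4*f + f = 5*f)
w(D) = -127/85 (w(D) = -1*(-24)/34 + 22/(-10) = 24*(1/34) + 22*(-1/10) = 12/17 - 11/5 = -127/85)
w(q(0, 7)) - M(-67) = -127/85 - 5*(-67) = -127/85 - 1*(-335) = -127/85 + 335 = 28348/85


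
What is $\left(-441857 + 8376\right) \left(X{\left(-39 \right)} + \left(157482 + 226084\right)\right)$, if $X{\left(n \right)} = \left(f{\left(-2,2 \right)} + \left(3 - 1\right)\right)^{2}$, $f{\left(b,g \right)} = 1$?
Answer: $-166272474575$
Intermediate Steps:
$X{\left(n \right)} = 9$ ($X{\left(n \right)} = \left(1 + \left(3 - 1\right)\right)^{2} = \left(1 + 2\right)^{2} = 3^{2} = 9$)
$\left(-441857 + 8376\right) \left(X{\left(-39 \right)} + \left(157482 + 226084\right)\right) = \left(-441857 + 8376\right) \left(9 + \left(157482 + 226084\right)\right) = - 433481 \left(9 + 383566\right) = \left(-433481\right) 383575 = -166272474575$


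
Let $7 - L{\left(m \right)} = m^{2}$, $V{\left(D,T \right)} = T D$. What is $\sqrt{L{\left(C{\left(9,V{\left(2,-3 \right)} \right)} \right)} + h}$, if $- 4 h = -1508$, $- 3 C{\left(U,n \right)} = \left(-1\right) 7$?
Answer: $\frac{\sqrt{3407}}{3} \approx 19.457$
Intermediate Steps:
$V{\left(D,T \right)} = D T$
$C{\left(U,n \right)} = \frac{7}{3}$ ($C{\left(U,n \right)} = - \frac{\left(-1\right) 7}{3} = \left(- \frac{1}{3}\right) \left(-7\right) = \frac{7}{3}$)
$L{\left(m \right)} = 7 - m^{2}$
$h = 377$ ($h = \left(- \frac{1}{4}\right) \left(-1508\right) = 377$)
$\sqrt{L{\left(C{\left(9,V{\left(2,-3 \right)} \right)} \right)} + h} = \sqrt{\left(7 - \left(\frac{7}{3}\right)^{2}\right) + 377} = \sqrt{\left(7 - \frac{49}{9}\right) + 377} = \sqrt{\frac{14}{9} + 377} = \sqrt{\frac{3407}{9}} = \frac{\sqrt{3407}}{3}$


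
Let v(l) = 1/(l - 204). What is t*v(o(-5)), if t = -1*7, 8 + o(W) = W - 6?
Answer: 7/223 ≈ 0.031390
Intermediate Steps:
o(W) = -14 + W (o(W) = -8 + (W - 6) = -8 + (-6 + W) = -14 + W)
v(l) = 1/(-204 + l)
t = -7
t*v(o(-5)) = -7/(-204 + (-14 - 5)) = -7/(-204 - 19) = -7/(-223) = -7*(-1/223) = 7/223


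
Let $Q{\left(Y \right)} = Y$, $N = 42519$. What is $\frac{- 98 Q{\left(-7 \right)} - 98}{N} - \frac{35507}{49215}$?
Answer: $- \frac{493594571}{697524195} \approx -0.70764$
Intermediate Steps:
$\frac{- 98 Q{\left(-7 \right)} - 98}{N} - \frac{35507}{49215} = \frac{\left(-98\right) \left(-7\right) - 98}{42519} - \frac{35507}{49215} = \left(686 - 98\right) \frac{1}{42519} - \frac{35507}{49215} = 588 \cdot \frac{1}{42519} - \frac{35507}{49215} = \frac{196}{14173} - \frac{35507}{49215} = - \frac{493594571}{697524195}$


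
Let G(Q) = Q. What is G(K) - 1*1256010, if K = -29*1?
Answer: -1256039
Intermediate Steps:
K = -29
G(K) - 1*1256010 = -29 - 1*1256010 = -29 - 1256010 = -1256039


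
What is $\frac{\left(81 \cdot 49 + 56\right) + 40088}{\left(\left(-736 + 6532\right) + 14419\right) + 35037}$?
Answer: $\frac{44113}{55252} \approx 0.7984$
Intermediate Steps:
$\frac{\left(81 \cdot 49 + 56\right) + 40088}{\left(\left(-736 + 6532\right) + 14419\right) + 35037} = \frac{\left(3969 + 56\right) + 40088}{\left(5796 + 14419\right) + 35037} = \frac{4025 + 40088}{20215 + 35037} = \frac{44113}{55252}$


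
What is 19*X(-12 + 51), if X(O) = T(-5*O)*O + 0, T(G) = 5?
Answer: 3705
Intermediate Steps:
X(O) = 5*O (X(O) = 5*O + 0 = 5*O)
19*X(-12 + 51) = 19*(5*(-12 + 51)) = 19*(5*39) = 19*195 = 3705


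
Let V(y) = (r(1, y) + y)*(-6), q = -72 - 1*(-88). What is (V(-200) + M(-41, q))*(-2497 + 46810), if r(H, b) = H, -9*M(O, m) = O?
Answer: 159334777/3 ≈ 5.3112e+7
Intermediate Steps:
q = 16 (q = -72 + 88 = 16)
M(O, m) = -O/9
V(y) = -6 - 6*y (V(y) = (1 + y)*(-6) = -6 - 6*y)
(V(-200) + M(-41, q))*(-2497 + 46810) = ((-6 - 6*(-200)) - ⅑*(-41))*(-2497 + 46810) = ((-6 + 1200) + 41/9)*44313 = (1194 + 41/9)*44313 = (10787/9)*44313 = 159334777/3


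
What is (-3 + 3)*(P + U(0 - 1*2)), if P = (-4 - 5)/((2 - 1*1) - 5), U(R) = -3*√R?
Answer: 0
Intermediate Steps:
P = 9/4 (P = -9/((2 - 1) - 5) = -9/(1 - 5) = -9/(-4) = -9*(-¼) = 9/4 ≈ 2.2500)
(-3 + 3)*(P + U(0 - 1*2)) = (-3 + 3)*(9/4 - 3*√(0 - 1*2)) = 0*(9/4 - 3*√(0 - 2)) = 0*(9/4 - 3*I*√2) = 0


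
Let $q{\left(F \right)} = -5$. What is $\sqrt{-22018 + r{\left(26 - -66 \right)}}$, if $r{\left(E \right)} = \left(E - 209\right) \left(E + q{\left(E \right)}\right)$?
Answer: $i \sqrt{32197} \approx 179.44 i$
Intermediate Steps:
$r{\left(E \right)} = \left(-209 + E\right) \left(-5 + E\right)$ ($r{\left(E \right)} = \left(E - 209\right) \left(E - 5\right) = \left(E - 209\right) \left(-5 + E\right) = \left(-209 + E\right) \left(-5 + E\right)$)
$\sqrt{-22018 + r{\left(26 - -66 \right)}} = \sqrt{-22018 + \left(1045 + \left(26 - -66\right)^{2} - 214 \left(26 - -66\right)\right)} = \sqrt{-22018 + \left(1045 + \left(26 + 66\right)^{2} - 214 \left(26 + 66\right)\right)} = \sqrt{-22018 + \left(1045 + 92^{2} - 19688\right)} = \sqrt{-22018 + \left(1045 + 8464 - 19688\right)} = \sqrt{-22018 - 10179} = \sqrt{-32197} = i \sqrt{32197}$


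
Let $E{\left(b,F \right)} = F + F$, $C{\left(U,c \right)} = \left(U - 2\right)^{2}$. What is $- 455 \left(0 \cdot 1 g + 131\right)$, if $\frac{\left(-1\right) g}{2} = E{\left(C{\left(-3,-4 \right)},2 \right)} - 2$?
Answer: $-59605$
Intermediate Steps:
$C{\left(U,c \right)} = \left(-2 + U\right)^{2}$
$E{\left(b,F \right)} = 2 F$
$g = -4$ ($g = - 2 \left(2 \cdot 2 - 2\right) = - 2 \left(4 - 2\right) = \left(-2\right) 2 = -4$)
$- 455 \left(0 \cdot 1 g + 131\right) = - 455 \left(0 \cdot 1 \left(-4\right) + 131\right) = - 455 \left(0 \left(-4\right) + 131\right) = - 455 \left(0 + 131\right) = \left(-455\right) 131 = -59605$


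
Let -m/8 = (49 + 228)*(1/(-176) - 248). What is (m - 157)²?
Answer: 146103280607761/484 ≈ 3.0187e+11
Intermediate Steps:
m = 12090773/22 (m = -8*(49 + 228)*(1/(-176) - 248) = -2216*(-1/176 - 248) = -2216*(-43649)/176 = -8*(-12090773/176) = 12090773/22 ≈ 5.4958e+5)
(m - 157)² = (12090773/22 - 157)² = (12087319/22)² = 146103280607761/484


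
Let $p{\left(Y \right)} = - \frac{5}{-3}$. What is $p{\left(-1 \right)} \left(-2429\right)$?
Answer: $- \frac{12145}{3} \approx -4048.3$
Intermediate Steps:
$p{\left(Y \right)} = \frac{5}{3}$ ($p{\left(Y \right)} = \left(-5\right) \left(- \frac{1}{3}\right) = \frac{5}{3}$)
$p{\left(-1 \right)} \left(-2429\right) = \frac{5}{3} \left(-2429\right) = - \frac{12145}{3}$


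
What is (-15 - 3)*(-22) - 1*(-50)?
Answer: 446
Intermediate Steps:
(-15 - 3)*(-22) - 1*(-50) = -18*(-22) + 50 = 396 + 50 = 446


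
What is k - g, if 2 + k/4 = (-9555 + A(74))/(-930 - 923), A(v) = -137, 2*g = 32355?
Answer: -59905927/3706 ≈ -16165.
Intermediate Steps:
g = 32355/2 (g = (½)*32355 = 32355/2 ≈ 16178.)
k = 23944/1853 (k = -8 + 4*((-9555 - 137)/(-930 - 923)) = -8 + 4*(-9692/(-1853)) = -8 + 4*(-9692*(-1/1853)) = -8 + 4*(9692/1853) = -8 + 38768/1853 = 23944/1853 ≈ 12.922)
k - g = 23944/1853 - 1*32355/2 = 23944/1853 - 32355/2 = -59905927/3706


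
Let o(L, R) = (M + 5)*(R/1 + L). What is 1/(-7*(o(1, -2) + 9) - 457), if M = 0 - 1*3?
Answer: -1/506 ≈ -0.0019763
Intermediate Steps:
M = -3 (M = 0 - 3 = -3)
o(L, R) = 2*L + 2*R (o(L, R) = (-3 + 5)*(R/1 + L) = 2*(R*1 + L) = 2*(R + L) = 2*(L + R) = 2*L + 2*R)
1/(-7*(o(1, -2) + 9) - 457) = 1/(-7*((2*1 + 2*(-2)) + 9) - 457) = 1/(-7*((2 - 4) + 9) - 457) = 1/(-7*(-2 + 9) - 457) = 1/(-7*7 - 457) = 1/(-49 - 457) = 1/(-506) = -1/506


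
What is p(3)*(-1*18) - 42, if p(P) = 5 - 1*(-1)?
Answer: -150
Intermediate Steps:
p(P) = 6 (p(P) = 5 + 1 = 6)
p(3)*(-1*18) - 42 = 6*(-1*18) - 42 = 6*(-18) - 42 = -108 - 42 = -150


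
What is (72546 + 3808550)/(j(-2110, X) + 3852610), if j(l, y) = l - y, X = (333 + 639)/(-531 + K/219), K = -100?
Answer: 56464610293/56019507171 ≈ 1.0079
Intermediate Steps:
X = -212868/116389 (X = (333 + 639)/(-531 - 100/219) = 972/(-531 - 100*1/219) = 972/(-531 - 100/219) = 972/(-116389/219) = 972*(-219/116389) = -212868/116389 ≈ -1.8289)
(72546 + 3808550)/(j(-2110, X) + 3852610) = (72546 + 3808550)/((-2110 - 1*(-212868/116389)) + 3852610) = 3881096/((-2110 + 212868/116389) + 3852610) = 3881096/(-245367922/116389 + 3852610) = 3881096/(448156057368/116389) = 3881096*(116389/448156057368) = 56464610293/56019507171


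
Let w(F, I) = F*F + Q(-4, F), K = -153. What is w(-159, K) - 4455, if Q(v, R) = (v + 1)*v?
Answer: 20838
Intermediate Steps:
Q(v, R) = v*(1 + v) (Q(v, R) = (1 + v)*v = v*(1 + v))
w(F, I) = 12 + F**2 (w(F, I) = F*F - 4*(1 - 4) = F**2 - 4*(-3) = F**2 + 12 = 12 + F**2)
w(-159, K) - 4455 = (12 + (-159)**2) - 4455 = (12 + 25281) - 4455 = 25293 - 4455 = 20838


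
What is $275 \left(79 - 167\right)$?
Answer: $-24200$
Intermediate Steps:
$275 \left(79 - 167\right) = 275 \left(-88\right) = -24200$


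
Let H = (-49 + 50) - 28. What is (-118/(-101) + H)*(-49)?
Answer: 127841/101 ≈ 1265.8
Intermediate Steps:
H = -27 (H = 1 - 28 = -27)
(-118/(-101) + H)*(-49) = (-118/(-101) - 27)*(-49) = (-118*(-1/101) - 27)*(-49) = (118/101 - 27)*(-49) = -2609/101*(-49) = 127841/101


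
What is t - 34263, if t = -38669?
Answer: -72932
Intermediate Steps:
t - 34263 = -38669 - 34263 = -72932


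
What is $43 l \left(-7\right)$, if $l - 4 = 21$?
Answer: $-7525$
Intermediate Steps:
$l = 25$ ($l = 4 + 21 = 25$)
$43 l \left(-7\right) = 43 \cdot 25 \left(-7\right) = 1075 \left(-7\right) = -7525$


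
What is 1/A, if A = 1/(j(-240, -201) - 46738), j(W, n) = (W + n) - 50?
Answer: -47229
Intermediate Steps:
j(W, n) = -50 + W + n
A = -1/47229 (A = 1/((-50 - 240 - 201) - 46738) = 1/(-491 - 46738) = 1/(-47229) = -1/47229 ≈ -2.1173e-5)
1/A = 1/(-1/47229) = -47229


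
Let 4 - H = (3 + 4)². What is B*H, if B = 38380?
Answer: -1727100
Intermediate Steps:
H = -45 (H = 4 - (3 + 4)² = 4 - 1*7² = 4 - 1*49 = 4 - 49 = -45)
B*H = 38380*(-45) = -1727100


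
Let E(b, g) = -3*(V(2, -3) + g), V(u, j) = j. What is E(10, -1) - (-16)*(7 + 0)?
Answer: 124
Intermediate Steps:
E(b, g) = 9 - 3*g (E(b, g) = -3*(-3 + g) = 9 - 3*g)
E(10, -1) - (-16)*(7 + 0) = (9 - 3*(-1)) - (-16)*(7 + 0) = (9 + 3) - (-16)*7 = 12 - 4*(-28) = 12 + 112 = 124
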